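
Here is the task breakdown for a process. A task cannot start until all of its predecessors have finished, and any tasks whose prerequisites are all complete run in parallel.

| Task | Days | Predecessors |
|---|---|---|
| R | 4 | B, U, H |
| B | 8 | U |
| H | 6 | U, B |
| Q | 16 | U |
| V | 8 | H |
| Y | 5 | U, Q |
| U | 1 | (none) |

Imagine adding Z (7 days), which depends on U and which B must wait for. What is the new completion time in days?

Originally the project takes 23 days.
With Z inserted, B now waits for max(U, Z).
New critical path: U→Z→B→H→V = 1+7+8+6+8 = 30 ⇒ 30 days.

30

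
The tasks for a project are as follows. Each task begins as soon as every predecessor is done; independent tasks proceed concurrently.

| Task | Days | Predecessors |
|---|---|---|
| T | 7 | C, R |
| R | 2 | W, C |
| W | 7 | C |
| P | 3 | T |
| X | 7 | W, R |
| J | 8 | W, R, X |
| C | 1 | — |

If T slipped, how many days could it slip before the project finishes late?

The longest chain is C→W→R→X→J = 1+7+2+7+8 = 25; overall finish 25 days.
Longest path through T: 20 days (earliest finish 17, latest finish 22).
Slack of T = 15 − 10 = 5 days.

5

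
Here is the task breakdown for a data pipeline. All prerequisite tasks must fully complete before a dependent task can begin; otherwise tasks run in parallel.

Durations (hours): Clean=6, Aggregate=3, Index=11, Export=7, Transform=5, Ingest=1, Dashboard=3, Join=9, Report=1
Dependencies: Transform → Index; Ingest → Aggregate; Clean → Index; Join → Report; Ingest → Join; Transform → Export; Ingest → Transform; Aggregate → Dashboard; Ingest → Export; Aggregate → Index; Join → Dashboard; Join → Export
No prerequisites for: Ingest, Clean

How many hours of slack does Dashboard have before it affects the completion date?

4

Ingest→Join→Export = 1+9+7 = 17 sets the makespan at 17 hours.
Longest path through Dashboard: 13 hours (earliest finish 13, latest finish 17).
Slack of Dashboard = 14 − 10 = 4 hours.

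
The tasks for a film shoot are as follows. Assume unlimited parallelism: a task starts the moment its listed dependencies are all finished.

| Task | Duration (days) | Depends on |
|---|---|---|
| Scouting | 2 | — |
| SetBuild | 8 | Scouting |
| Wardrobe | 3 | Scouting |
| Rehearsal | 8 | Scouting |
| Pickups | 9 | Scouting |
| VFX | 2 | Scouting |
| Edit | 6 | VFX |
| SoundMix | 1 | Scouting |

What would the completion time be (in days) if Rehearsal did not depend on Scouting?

With the dependency in place, Scouting→Pickups = 2+9 = 11 sets the finish at 11 days.
Without Scouting→Rehearsal, Rehearsal's earliest start moves from 2 to 0.
After: Scouting→Pickups = 2+9 = 11 → 11 days.

11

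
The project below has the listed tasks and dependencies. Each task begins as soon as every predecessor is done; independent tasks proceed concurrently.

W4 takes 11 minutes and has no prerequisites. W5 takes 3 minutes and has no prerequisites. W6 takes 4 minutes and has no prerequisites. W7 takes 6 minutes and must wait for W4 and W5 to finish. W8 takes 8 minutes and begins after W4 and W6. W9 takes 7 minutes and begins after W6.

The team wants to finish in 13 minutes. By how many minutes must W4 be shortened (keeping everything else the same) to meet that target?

6

Current finish: 19 minutes; target: 13.
W4 is on every critical path, so each minute cut from W4 cuts the finish by one (this holds down to a finish of 12).
Need 19 − 13 = 6 minutes off W4 → W4 becomes 5 minutes, finish becomes 13.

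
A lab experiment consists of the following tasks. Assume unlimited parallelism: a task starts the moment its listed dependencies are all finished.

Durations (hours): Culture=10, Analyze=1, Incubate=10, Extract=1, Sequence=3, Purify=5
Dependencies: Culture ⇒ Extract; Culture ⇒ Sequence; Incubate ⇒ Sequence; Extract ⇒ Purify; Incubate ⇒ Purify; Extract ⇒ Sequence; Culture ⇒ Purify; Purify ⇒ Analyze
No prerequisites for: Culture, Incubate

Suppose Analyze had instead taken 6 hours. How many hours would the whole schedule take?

22

Actual critical path: Culture→Extract→Purify→Analyze = 10+1+5+1 = 17 ⇒ 17 hours.
Analyze is on the critical path; changing it to 6 makes that path 22 hours.
No other chain overtakes it, so the finish is 22 hours.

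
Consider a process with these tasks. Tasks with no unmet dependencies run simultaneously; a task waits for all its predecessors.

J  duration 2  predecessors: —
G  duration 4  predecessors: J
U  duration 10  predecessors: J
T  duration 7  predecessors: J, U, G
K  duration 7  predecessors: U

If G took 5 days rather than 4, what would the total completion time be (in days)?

19

Actual critical path: J→U→T = 2+10+7 = 19 ⇒ 19 days.
The longest path through G is only 13 days, so G has float 6.
That remains the longest chain; total 19 days.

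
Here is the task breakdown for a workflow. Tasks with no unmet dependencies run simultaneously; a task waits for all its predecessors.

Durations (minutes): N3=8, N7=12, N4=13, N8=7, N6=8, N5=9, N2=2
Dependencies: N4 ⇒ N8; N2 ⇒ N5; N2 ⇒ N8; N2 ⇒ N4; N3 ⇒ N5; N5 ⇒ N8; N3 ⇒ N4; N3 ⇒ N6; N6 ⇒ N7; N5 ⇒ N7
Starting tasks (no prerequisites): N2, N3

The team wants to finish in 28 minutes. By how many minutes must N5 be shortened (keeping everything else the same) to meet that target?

Current finish: 29 minutes; target: 28.
N5 is on every critical path, so each minute cut from N5 cuts the finish by one (this holds down to a finish of 28).
Need 29 − 28 = 1 minute off N5 → N5 becomes 8 minutes, finish becomes 28.

1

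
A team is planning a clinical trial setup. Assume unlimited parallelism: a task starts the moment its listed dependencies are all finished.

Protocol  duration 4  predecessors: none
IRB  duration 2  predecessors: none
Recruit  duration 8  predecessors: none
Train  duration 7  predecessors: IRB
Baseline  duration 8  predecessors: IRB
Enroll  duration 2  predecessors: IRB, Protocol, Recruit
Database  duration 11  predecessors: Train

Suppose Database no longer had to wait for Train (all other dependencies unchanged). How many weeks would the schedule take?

Original critical path: IRB→Train→Database = 2+7+11 = 20 ⇒ 20 weeks.
Without Train→Database, Database's earliest start moves from 9 to 0.
After: Database = 11 = 11 → 11 weeks.

11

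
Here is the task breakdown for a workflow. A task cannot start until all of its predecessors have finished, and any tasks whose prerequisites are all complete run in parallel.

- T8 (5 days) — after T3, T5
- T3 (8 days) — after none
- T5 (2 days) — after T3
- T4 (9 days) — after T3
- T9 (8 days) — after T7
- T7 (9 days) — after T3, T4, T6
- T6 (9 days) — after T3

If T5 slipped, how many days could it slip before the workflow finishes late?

19

The longest chain is T3→T4→T7→T9 = 8+9+9+8 = 34; overall finish 34 days.
Longest path through T5: 15 days (earliest finish 10, latest finish 29).
Float = 34 − 15 = 19.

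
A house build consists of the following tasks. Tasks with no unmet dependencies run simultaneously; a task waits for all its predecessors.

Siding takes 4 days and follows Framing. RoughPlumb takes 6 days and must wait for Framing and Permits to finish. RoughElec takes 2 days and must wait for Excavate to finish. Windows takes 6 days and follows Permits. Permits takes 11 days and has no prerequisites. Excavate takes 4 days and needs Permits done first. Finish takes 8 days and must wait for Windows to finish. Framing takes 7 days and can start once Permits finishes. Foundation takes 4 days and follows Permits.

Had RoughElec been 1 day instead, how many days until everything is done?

25

As given, the longest chain is Permits→Windows→Finish = 11+6+8 = 25, so the finish is 25 days.
RoughElec has 8 days of float (longest path through it is 17).
That remains the longest chain; total 25 days.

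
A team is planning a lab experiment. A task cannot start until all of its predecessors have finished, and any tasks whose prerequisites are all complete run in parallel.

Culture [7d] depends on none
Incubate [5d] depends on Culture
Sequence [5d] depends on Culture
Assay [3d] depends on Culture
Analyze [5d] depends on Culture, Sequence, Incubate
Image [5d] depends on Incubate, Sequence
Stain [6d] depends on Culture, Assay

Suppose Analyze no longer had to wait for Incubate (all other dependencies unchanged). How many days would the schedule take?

17

Original critical path: Culture→Incubate→Analyze = 7+5+5 = 17 ⇒ 17 days.
Dropping Incubate→Analyze doesn't change Analyze's earliest start (12); another predecessor still binds.
After: Culture→Incubate→Image = 7+5+5 = 17 → 17 days.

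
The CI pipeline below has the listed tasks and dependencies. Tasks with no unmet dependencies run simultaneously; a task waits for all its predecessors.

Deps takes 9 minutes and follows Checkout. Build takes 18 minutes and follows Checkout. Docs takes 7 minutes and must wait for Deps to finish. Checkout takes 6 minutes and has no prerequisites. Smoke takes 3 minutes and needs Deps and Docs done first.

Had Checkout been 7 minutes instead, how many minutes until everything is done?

The binding path is Checkout→Deps→Docs→Smoke = 6+9+7+3 = 25; finish at 25 minutes.
Checkout is on the critical path; changing it to 7 makes that path 26 minutes.
That remains the longest chain; total 26 minutes.

26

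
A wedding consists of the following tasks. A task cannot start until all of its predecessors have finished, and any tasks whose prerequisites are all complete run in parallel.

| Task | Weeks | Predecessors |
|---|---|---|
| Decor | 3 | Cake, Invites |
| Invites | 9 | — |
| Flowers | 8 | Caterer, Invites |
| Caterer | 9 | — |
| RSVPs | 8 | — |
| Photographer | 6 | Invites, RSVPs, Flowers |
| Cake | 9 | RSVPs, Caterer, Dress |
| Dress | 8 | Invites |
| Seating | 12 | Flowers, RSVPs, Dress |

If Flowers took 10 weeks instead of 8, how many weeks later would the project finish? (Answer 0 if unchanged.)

Actual critical path: Caterer→Flowers→Seating = 9+8+12 = 29 ⇒ 29 weeks.
Since Flowers is critical, the +2 change carries straight to that chain (now 31 weeks).
That remains the longest chain; total 31 weeks.
Change in finish: 31 − 29 = +2 weeks.

2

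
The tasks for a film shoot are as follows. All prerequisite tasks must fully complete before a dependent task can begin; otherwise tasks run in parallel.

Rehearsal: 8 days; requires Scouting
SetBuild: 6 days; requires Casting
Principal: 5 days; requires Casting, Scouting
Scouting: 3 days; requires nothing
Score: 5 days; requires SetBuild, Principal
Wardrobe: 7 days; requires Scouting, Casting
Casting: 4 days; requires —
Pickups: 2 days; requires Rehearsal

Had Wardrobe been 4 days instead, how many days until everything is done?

15

As given, the longest chain is Casting→SetBuild→Score = 4+6+5 = 15, so the finish is 15 days.
The longest path through Wardrobe is only 11 days, so Wardrobe has float 4.
The critical path is still Casting→SetBuild→Score; finish is now 15 days.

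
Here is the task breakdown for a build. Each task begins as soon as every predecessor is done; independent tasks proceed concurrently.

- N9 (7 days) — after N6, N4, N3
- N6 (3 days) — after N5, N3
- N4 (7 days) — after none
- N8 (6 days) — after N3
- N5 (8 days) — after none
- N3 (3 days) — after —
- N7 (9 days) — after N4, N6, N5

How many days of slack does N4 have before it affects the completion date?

4

Critical path: N5→N6→N7 = 8+3+9 = 20, so the finish is 20 days.
The longest chain containing N4 totals 16 days.
Slack of N4 = 4 − 0 = 4 days.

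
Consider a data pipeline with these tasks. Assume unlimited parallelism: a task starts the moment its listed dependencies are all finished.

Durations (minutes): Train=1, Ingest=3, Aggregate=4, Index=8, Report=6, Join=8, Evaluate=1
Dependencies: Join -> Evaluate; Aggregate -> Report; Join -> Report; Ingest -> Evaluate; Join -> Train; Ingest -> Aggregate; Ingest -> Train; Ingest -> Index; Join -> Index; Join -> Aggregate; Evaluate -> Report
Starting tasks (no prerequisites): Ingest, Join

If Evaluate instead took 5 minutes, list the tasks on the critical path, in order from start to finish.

Join, Evaluate, Report

As given, the longest chain is Join→Aggregate→Report = 8+4+6 = 18, so the finish is 18 minutes.
Evaluate is off the critical path — its longest chain is 15 minutes, giving 3 of slack.
Now Join→Evaluate→Report = 8+5+6 = 19 is longest, so the finish becomes 19 minutes.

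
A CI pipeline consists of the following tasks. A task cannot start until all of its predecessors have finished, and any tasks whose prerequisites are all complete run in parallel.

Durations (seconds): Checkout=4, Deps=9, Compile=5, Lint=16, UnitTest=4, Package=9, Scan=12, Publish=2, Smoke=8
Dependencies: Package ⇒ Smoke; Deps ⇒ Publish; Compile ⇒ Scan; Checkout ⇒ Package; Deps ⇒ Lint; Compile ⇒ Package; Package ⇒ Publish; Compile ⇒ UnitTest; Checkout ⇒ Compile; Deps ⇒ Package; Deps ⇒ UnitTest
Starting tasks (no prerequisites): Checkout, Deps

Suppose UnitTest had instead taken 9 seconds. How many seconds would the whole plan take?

As given, the longest chain is Checkout→Compile→Package→Smoke = 4+5+9+8 = 26, so the finish is 26 seconds.
The longest path through UnitTest is only 13 seconds, so UnitTest has float 13.
The critical path is still Checkout→Compile→Package→Smoke; finish is now 26 seconds.

26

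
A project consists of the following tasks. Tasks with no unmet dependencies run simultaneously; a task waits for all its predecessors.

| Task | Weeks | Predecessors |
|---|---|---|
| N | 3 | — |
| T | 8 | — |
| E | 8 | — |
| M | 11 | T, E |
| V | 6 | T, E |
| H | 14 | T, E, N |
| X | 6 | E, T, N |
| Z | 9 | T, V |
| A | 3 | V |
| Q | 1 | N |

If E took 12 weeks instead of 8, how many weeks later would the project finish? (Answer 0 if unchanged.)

4

Actual critical path: E→V→Z = 8+6+9 = 23 ⇒ 23 weeks.
E is on the critical path; changing it to 12 makes that path 27 weeks.
That remains the longest chain; total 27 weeks.
Change in finish: 27 − 23 = +4 weeks.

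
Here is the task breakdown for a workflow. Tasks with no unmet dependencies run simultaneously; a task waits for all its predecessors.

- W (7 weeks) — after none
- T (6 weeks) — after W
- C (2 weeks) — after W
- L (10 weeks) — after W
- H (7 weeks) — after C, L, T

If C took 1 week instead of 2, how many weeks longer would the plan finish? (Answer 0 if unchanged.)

The binding path is W→L→H = 7+10+7 = 24; finish at 24 weeks.
C has 8 weeks of float (longest path through it is 16).
The critical path is still W→L→H; finish is now 24 weeks.
Change in finish: 24 − 24 = +0 weeks.

0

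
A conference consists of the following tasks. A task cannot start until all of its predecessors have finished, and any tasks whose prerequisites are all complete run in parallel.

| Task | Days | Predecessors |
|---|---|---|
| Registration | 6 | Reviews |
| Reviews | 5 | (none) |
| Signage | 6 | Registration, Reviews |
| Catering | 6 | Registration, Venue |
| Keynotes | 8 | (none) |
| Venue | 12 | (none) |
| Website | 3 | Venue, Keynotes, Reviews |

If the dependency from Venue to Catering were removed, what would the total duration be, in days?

17

Before: longest chain Venue→Catering = 12+6 = 18, finish 18.
Without Venue→Catering, Catering's earliest start moves from 12 to 11.
The longest chain is now Reviews→Registration→Catering = 5+6+6 = 17, so the project takes 17 days.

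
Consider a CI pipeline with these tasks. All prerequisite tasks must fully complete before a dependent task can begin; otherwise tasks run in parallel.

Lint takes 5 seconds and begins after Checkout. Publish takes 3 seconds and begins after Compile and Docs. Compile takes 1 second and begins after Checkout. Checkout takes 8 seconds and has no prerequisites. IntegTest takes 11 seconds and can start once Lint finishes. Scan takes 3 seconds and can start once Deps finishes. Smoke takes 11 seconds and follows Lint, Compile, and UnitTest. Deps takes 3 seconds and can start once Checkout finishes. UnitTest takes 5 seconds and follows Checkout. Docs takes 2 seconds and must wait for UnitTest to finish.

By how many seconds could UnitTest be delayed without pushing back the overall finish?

0

Critical path: Checkout→Lint→IntegTest = 8+5+11 = 24, so the finish is 24 seconds.
The longest chain containing UnitTest totals 24 seconds.
So UnitTest can slip 13 − 13 = 0 seconds.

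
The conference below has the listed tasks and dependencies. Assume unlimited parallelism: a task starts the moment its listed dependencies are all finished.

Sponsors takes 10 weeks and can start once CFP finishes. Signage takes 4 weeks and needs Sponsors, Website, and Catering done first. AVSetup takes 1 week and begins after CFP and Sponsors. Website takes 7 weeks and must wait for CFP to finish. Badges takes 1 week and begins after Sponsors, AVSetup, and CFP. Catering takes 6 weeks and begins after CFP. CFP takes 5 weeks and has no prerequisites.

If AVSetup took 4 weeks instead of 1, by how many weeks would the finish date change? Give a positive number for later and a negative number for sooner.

The binding path is CFP→Sponsors→Signage = 5+10+4 = 19; finish at 19 weeks.
AVSetup has 2 weeks of float (longest path through it is 17).
Now CFP→Sponsors→AVSetup→Badges = 5+10+4+1 = 20 is longest, so the finish becomes 20 weeks.
Change in finish: 20 − 19 = +1 weeks.

1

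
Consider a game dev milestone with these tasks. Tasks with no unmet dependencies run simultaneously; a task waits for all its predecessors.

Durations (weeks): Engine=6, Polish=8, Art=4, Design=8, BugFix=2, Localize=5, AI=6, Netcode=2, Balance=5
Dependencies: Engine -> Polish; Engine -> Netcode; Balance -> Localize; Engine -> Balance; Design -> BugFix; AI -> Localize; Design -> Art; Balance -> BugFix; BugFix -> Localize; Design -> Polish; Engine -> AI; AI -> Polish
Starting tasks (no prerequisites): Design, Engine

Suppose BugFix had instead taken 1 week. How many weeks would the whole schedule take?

Critical path before the change: Engine→AI→Polish = 6+6+8 = 20 giving 20 weeks.
The longest path through BugFix is only 18 weeks, so BugFix has float 2.
No other chain overtakes it, so the finish is 20 weeks.

20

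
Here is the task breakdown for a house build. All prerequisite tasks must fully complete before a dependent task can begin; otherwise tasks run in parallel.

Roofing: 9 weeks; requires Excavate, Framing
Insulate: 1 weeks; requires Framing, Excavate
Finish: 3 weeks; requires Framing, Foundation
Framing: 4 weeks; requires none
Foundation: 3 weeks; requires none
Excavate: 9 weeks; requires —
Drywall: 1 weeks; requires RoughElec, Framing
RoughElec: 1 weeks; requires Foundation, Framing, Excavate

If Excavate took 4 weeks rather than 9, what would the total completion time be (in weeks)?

As given, the longest chain is Excavate→Roofing = 9+9 = 18, so the finish is 18 weeks.
Since Excavate is critical, the -5 change carries straight to that chain (now 13 weeks).
The critical path is still Excavate→Roofing; finish is now 13 weeks.

13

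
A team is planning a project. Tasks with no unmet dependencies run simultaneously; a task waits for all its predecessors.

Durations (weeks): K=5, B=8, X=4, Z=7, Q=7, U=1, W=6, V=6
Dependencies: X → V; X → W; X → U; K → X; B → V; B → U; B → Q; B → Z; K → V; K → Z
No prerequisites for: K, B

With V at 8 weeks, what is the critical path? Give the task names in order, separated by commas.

Critical path before the change: K→X→V = 5+4+6 = 15 giving 15 weeks.
Since V is critical, the +2 change carries straight to that chain (now 17 weeks).
No other chain overtakes it, so the finish is 17 weeks.

K, X, V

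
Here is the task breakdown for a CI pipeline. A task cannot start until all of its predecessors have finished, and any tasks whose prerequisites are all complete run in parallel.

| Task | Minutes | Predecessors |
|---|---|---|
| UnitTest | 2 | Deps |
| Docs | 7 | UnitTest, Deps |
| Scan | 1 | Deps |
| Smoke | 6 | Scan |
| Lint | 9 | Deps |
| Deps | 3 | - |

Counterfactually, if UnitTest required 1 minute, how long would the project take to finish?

12

Baseline: Deps→UnitTest→Docs = 3+2+7 = 12 → 12 minutes.
UnitTest is on the critical path; changing it to 1 makes that path 11 minutes.
The binding chain switches to Deps→Lint = 3+9 = 12; finish 12 minutes.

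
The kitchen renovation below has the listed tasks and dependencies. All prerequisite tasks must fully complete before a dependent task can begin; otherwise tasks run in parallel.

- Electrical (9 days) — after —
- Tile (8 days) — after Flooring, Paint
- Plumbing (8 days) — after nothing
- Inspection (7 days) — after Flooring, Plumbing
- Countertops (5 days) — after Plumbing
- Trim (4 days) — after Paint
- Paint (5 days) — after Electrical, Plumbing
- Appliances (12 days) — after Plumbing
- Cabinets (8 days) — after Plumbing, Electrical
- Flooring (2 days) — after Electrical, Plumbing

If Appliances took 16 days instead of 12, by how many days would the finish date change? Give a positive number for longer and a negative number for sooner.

2

Critical path before the change: Electrical→Paint→Tile = 9+5+8 = 22 giving 22 days.
The longest path through Appliances is only 20 days, so Appliances has float 2.
The binding chain switches to Plumbing→Appliances = 8+16 = 24; finish 24 days.
Change in finish: 24 − 22 = +2 days.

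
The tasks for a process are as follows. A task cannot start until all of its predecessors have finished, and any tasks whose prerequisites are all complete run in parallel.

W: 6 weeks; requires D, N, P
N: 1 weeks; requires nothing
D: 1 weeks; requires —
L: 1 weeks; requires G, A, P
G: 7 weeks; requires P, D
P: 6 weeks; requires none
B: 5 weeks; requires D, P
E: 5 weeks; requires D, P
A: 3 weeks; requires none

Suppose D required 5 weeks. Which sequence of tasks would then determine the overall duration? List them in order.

Actual critical path: P→G→L = 6+7+1 = 14 ⇒ 14 weeks.
The longest path through D is only 9 weeks, so D has float 5.
The critical path is still P→G→L; finish is now 14 weeks.

P, G, L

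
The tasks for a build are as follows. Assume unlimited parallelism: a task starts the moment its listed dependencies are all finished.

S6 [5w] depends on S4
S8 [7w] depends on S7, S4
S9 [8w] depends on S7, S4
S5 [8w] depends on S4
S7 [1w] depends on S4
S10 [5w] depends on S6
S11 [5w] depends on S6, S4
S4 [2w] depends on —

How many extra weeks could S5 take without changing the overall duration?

S4→S6→S10 = 2+5+5 = 12 sets the makespan at 12 weeks.
S5 finishes as early as 10 and must finish by 12.
Slack of S5 = 4 − 2 = 2 weeks.

2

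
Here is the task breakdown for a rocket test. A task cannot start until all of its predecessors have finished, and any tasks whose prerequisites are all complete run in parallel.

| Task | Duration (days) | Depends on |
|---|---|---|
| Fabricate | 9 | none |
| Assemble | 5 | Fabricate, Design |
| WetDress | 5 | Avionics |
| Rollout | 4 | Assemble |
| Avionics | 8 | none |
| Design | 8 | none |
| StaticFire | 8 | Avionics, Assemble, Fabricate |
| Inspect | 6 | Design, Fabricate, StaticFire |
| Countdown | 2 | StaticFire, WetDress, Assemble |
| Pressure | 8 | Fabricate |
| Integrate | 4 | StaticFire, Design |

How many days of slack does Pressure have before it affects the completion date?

Fabricate→Assemble→StaticFire→Inspect = 9+5+8+6 = 28 sets the makespan at 28 days.
The longest chain containing Pressure totals 17 days.
Float = 28 − 17 = 11.

11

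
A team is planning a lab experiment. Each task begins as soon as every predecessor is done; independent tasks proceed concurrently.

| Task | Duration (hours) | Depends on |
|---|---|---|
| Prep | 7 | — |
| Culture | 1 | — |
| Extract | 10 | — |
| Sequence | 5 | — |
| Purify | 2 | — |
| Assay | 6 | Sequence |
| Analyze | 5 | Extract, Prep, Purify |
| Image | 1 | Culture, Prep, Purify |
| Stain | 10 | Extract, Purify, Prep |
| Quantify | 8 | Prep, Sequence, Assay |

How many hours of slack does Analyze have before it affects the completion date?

Critical path: Extract→Stain = 10+10 = 20, so the finish is 20 hours.
The longest chain containing Analyze totals 15 hours.
So Analyze can slip 20 − 15 = 5 hours.

5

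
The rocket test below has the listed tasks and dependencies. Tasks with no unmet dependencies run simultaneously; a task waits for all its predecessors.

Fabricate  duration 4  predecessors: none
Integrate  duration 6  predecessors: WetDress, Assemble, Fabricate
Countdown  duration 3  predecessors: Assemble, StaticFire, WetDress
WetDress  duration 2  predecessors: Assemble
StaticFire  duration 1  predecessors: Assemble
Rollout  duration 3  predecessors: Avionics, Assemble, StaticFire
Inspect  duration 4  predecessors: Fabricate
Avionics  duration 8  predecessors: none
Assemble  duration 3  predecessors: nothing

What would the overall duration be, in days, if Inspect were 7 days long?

11

As given, the longest chain is Avionics→Rollout = 8+3 = 11, so the finish is 11 days.
The longest path through Inspect is only 8 days, so Inspect has float 3.
Now Fabricate→Inspect = 4+7 = 11 is longest, so the finish becomes 11 days.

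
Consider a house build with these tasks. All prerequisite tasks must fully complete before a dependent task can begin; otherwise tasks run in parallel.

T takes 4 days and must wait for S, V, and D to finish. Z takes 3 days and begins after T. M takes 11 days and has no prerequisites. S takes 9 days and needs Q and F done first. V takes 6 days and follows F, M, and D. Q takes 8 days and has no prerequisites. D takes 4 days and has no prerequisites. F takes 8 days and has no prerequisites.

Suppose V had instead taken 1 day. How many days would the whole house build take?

Baseline: M→V→T→Z = 11+6+4+3 = 24 → 24 days.
V lies on that path, so at 1 day the path becomes 19 days.
New critical path: F→S→T→Z = 8+9+4+3 = 24 ⇒ 24 days.

24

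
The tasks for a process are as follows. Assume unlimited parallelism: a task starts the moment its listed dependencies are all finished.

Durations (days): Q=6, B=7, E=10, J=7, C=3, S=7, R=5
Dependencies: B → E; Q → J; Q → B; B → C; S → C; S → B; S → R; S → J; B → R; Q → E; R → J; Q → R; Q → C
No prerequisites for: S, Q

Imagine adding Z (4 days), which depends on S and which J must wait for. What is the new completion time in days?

26

Originally the plan takes 26 days.
With Z inserted, J now waits for max(R, Q, S, Z).
New critical path: S→B→R→J = 7+7+5+7 = 26 ⇒ 26 days.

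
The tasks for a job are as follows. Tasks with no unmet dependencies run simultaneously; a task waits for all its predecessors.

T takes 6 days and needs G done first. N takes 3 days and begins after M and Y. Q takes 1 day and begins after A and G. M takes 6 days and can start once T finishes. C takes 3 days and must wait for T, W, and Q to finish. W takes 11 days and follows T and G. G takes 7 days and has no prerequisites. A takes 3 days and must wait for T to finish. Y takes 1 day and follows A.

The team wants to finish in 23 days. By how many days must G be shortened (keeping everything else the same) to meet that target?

4

Current finish: 27 days; target: 23.
G is on every critical path, so each day cut from G cuts the finish by one (this holds down to a finish of 21).
Need 27 − 23 = 4 days off G → G becomes 3 days, finish becomes 23.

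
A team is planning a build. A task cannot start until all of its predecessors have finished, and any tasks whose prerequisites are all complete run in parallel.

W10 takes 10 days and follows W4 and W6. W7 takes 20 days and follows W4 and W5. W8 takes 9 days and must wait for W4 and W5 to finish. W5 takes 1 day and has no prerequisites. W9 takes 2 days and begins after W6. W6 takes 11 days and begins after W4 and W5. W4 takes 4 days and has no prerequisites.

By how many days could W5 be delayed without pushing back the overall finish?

Critical path: W4→W6→W10 = 4+11+10 = 25, so the finish is 25 days.
Longest path through W5: 22 days (earliest finish 1, latest finish 4).
Slack of W5 = 3 − 0 = 3 days.

3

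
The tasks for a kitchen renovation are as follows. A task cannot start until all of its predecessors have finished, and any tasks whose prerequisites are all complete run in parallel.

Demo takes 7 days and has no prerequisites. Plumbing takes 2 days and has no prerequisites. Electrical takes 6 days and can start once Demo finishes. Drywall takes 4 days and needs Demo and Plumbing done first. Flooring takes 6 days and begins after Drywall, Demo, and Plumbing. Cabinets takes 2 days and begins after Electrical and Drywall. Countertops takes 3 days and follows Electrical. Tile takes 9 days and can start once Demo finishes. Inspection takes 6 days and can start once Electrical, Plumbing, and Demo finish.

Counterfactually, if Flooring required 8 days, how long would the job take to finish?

The binding path is Demo→Electrical→Inspection = 7+6+6 = 19; finish at 19 days.
Flooring is off the critical path — its longest chain is 17 days, giving 2 of slack.
The critical path is still Demo→Electrical→Inspection; finish is now 19 days.

19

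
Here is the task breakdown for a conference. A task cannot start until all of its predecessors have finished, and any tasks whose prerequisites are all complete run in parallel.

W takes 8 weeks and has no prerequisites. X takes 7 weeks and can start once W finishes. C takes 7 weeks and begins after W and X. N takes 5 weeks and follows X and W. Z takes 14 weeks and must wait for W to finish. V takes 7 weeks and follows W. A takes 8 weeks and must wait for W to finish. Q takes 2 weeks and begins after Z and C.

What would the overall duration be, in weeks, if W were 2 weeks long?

Actual critical path: W→X→C→Q = 8+7+7+2 = 24 ⇒ 24 weeks.
W lies on that path, so at 2 weeks the path becomes 18 weeks.
The critical path is still W→X→C→Q; finish is now 18 weeks.

18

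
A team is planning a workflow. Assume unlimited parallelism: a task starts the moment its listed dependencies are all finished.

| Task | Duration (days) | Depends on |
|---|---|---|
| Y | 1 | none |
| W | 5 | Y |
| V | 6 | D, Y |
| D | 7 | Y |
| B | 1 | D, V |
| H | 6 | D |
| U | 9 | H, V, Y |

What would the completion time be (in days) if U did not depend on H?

With the dependency in place, Y→D→H→U = 1+7+6+9 = 23 sets the finish at 23 days.
Dropping H→U doesn't change U's earliest start (14); another predecessor still binds.
The longest chain is now Y→D→V→U = 1+7+6+9 = 23, so the job takes 23 days.

23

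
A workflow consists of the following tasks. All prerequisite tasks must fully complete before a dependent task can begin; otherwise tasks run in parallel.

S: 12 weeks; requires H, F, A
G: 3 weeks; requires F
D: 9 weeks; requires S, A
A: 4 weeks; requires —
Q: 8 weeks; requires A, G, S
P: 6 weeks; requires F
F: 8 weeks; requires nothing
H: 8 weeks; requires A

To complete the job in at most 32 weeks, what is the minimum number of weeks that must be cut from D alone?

1

Current finish: 33 weeks; target: 32.
D is on every critical path, so each week cut from D cuts the finish by one (this holds down to a finish of 32).
Need 33 − 32 = 1 week off D → D becomes 8 weeks, finish becomes 32.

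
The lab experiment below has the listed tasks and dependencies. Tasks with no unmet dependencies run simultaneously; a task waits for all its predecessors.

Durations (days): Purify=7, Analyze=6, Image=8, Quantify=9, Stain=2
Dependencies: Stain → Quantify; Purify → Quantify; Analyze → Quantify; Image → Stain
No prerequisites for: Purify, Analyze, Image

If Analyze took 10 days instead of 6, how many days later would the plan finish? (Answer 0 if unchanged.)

Actual critical path: Image→Stain→Quantify = 8+2+9 = 19 ⇒ 19 days.
Analyze has 4 days of float (longest path through it is 15).
New critical path: Analyze→Quantify = 10+9 = 19 ⇒ 19 days.
Change in finish: 19 − 19 = +0 days.

0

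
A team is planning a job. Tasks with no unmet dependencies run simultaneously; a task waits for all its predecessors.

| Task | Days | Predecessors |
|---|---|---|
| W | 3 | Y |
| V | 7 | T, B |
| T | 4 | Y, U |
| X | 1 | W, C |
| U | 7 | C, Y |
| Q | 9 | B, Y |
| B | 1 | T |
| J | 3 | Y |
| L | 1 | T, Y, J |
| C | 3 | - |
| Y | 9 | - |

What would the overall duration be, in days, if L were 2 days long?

The binding path is Y→U→T→B→Q = 9+7+4+1+9 = 30; finish at 30 days.
L is off the critical path — its longest chain is 21 days, giving 9 of slack.
The critical path is still Y→U→T→B→Q; finish is now 30 days.

30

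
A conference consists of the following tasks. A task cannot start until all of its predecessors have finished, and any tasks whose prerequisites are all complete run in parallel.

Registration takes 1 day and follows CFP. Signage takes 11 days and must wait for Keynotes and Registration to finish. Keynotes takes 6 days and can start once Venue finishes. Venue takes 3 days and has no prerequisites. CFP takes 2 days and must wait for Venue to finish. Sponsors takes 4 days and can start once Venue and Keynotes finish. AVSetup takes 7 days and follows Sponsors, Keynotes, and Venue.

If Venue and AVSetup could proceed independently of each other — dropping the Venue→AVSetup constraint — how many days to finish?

20

Original critical path: Venue→Keynotes→Sponsors→AVSetup = 3+6+4+7 = 20 ⇒ 20 days.
Dropping Venue→AVSetup doesn't change AVSetup's earliest start (13); another predecessor still binds.
After: Venue→Keynotes→Sponsors→AVSetup = 3+6+4+7 = 20 → 20 days.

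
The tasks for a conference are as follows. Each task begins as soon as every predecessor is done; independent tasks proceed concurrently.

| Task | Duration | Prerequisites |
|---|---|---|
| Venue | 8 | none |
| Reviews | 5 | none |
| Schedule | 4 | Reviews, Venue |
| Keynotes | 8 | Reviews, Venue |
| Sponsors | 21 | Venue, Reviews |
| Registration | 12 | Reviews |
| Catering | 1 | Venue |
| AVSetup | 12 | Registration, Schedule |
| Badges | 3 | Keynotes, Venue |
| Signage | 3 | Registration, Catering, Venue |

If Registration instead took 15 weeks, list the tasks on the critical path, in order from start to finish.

Actual critical path: Reviews→Registration→AVSetup = 5+12+12 = 29 ⇒ 29 weeks.
Registration lies on that path, so at 15 weeks the path becomes 32 weeks.
No other chain overtakes it, so the finish is 32 weeks.

Reviews, Registration, AVSetup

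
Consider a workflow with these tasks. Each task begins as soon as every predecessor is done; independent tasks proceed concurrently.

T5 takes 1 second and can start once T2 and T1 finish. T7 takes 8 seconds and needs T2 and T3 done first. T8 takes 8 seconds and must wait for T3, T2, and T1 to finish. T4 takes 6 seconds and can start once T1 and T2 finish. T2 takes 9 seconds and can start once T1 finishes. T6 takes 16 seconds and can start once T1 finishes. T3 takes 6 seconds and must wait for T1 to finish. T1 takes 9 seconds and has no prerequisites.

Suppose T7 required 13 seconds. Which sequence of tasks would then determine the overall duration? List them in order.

As given, the longest chain is T1→T2→T7 = 9+9+8 = 26, so the finish is 26 seconds.
T7 lies on that path, so at 13 seconds the path becomes 31 seconds.
The critical path is still T1→T2→T7; finish is now 31 seconds.

T1, T2, T7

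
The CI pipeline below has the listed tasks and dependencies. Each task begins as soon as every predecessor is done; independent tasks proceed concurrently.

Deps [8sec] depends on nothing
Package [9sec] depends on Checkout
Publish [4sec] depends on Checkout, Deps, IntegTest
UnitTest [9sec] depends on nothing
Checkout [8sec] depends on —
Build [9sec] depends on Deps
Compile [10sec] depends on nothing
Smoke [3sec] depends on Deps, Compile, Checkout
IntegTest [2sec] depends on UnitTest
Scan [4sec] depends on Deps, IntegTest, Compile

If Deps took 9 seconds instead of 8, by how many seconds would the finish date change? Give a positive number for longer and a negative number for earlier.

Baseline: Deps→Build = 8+9 = 17 → 17 seconds.
Deps is on the critical path; changing it to 9 makes that path 18 seconds.
The critical path is still Deps→Build; finish is now 18 seconds.
Change in finish: 18 − 17 = +1 seconds.

1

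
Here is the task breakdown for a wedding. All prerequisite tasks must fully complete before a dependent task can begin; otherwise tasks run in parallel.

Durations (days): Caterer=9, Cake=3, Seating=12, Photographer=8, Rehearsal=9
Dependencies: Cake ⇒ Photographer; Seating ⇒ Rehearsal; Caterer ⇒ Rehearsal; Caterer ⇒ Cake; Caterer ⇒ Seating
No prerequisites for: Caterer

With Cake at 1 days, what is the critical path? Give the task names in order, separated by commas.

Actual critical path: Caterer→Seating→Rehearsal = 9+12+9 = 30 ⇒ 30 days.
Cake has 10 days of float (longest path through it is 20).
That remains the longest chain; total 30 days.

Caterer, Seating, Rehearsal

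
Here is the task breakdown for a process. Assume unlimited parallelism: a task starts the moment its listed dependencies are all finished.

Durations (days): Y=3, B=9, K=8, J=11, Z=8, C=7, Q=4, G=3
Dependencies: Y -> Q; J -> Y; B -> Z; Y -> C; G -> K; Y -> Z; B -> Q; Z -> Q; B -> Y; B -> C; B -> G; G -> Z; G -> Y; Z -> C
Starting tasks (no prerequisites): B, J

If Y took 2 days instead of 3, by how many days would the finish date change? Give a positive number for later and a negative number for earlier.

-1

The binding path is B→G→Y→Z→C = 9+3+3+8+7 = 30; finish at 30 days.
Y is on the critical path; changing it to 2 makes that path 29 days.
No other chain overtakes it, so the finish is 29 days.
Change in finish: 29 − 30 = -1 days.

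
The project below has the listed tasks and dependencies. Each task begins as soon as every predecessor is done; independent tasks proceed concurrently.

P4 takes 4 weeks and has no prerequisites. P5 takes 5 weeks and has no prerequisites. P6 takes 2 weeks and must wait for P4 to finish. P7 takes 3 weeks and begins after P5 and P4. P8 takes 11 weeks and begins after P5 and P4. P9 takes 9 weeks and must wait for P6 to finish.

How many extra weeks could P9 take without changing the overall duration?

P5→P8 = 5+11 = 16 sets the makespan at 16 weeks.
The longest chain containing P9 totals 15 weeks.
So P9 can slip 16 − 15 = 1 week.

1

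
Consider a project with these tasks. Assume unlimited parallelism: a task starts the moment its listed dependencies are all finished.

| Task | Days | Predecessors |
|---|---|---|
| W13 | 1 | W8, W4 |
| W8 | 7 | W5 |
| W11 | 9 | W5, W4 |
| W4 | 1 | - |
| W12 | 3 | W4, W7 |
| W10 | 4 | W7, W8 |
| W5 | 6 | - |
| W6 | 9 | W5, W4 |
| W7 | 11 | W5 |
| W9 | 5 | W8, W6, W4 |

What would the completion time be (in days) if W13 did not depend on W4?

Original critical path: W5→W7→W10 = 6+11+4 = 21 ⇒ 21 days.
Dropping W4→W13 doesn't change W13's earliest start (13); another predecessor still binds.
After: W5→W7→W10 = 6+11+4 = 21 → 21 days.

21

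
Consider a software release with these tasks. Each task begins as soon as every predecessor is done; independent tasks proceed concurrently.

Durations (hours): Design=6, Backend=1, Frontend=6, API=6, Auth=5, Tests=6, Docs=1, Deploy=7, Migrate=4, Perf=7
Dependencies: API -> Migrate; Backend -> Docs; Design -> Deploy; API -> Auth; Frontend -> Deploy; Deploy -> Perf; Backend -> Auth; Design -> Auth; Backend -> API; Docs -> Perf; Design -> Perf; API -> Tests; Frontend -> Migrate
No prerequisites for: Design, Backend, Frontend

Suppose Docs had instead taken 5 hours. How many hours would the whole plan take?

20

As given, the longest chain is Design→Deploy→Perf = 6+7+7 = 20, so the finish is 20 hours.
Docs has 11 hours of float (longest path through it is 9).
The critical path is still Design→Deploy→Perf; finish is now 20 hours.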